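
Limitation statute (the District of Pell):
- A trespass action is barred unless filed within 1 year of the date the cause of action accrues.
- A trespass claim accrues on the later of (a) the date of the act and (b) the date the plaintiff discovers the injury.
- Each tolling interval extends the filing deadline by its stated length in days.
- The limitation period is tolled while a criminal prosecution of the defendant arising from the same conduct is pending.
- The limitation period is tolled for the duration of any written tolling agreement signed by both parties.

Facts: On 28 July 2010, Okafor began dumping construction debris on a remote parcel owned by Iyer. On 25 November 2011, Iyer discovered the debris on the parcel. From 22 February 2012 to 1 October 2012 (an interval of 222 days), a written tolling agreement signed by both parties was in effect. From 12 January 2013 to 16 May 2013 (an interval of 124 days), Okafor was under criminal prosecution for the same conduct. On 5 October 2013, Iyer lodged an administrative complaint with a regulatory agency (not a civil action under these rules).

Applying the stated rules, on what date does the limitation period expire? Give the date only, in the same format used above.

Taking the later of the act (28 July 2010) and discovery (25 November 2011), the claim accrued on 25 November 2011.
The untolled deadline — 1 year after 25 November 2011 — is 25 November 2012.
The written tolling agreement from 22 February 2012 to 1 October 2012 tolled the period for 222 days, extending the deadline to 5 July 2013.
The pending criminal prosecution from 12 January 2013 to 16 May 2013 tolled the period for 124 days, extending the deadline to 6 November 2013.
The other events in the timeline have no effect on the limitation period under the stated rules.

6 November 2013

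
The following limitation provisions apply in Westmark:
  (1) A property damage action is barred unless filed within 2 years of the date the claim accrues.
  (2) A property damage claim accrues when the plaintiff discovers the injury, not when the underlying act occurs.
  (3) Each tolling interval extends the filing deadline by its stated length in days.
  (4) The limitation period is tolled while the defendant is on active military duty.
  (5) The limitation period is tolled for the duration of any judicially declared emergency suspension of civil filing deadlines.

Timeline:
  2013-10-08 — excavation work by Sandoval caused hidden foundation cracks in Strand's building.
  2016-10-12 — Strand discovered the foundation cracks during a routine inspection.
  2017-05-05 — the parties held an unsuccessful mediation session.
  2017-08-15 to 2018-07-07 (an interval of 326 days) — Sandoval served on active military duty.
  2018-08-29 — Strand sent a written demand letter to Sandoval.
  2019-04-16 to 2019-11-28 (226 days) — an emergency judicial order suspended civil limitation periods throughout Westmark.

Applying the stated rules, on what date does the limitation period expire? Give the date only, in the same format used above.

Under the discovery rule, the claim accrued on 2016-10-12, when Strand discovered the injury — not on the 2013-10-08 date of the underlying act.
Adding the 2 years base period to 2016-10-12 gives a deadline of 2018-10-12, before any tolling.
The period was tolled for 326 days by the defendant's active military service (2017-08-15 to 2018-07-07), pushing the deadline to 2019-09-03.
The period was tolled for 226 days by the emergency suspension of filing deadlines (2019-04-16 to 2019-11-28), pushing the deadline to 2020-04-16.
The other events in the timeline have no effect on the limitation period under the stated rules.

2020-04-16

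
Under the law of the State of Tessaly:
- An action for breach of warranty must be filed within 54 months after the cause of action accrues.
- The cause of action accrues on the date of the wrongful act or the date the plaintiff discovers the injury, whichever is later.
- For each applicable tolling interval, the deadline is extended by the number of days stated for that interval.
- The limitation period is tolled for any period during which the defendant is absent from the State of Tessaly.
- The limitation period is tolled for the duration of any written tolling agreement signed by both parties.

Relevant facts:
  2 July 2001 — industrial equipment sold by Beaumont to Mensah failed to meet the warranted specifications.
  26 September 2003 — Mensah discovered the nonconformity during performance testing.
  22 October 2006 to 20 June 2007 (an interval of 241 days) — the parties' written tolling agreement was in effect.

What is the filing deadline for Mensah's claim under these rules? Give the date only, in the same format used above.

22 November 2008

The claim accrued on 26 September 2003 — the later of the 2 July 2001 act and the 26 September 2003 discovery.
54 months from 26 September 2003 is 26 March 2008.
The period was tolled for 241 days by the written tolling agreement (22 October 2006 to 20 June 2007), pushing the deadline to 22 November 2008.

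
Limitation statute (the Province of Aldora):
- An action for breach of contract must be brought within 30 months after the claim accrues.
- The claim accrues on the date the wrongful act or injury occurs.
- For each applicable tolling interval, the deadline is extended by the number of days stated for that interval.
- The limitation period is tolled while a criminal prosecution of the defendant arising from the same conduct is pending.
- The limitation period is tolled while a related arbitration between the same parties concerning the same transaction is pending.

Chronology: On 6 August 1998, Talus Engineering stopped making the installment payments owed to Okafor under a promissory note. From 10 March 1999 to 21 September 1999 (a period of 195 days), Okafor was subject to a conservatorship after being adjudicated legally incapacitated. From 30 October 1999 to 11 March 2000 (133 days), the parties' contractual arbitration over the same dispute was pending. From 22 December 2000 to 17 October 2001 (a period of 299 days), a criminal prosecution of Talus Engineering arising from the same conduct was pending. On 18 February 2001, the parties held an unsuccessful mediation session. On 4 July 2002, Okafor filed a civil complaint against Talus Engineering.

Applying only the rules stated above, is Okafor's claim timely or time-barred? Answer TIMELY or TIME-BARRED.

The claim accrued on 6 August 1998, when the wrongful act occurred.
30 months from 6 August 1998 is 6 February 2001.
Because the pending related arbitration ran from 30 October 1999 to 11 March 2000, the deadline is extended by 133 days to 19 June 2001.
Because the pending criminal prosecution ran from 22 December 2000 to 17 October 2001, the deadline is extended by 299 days to 14 April 2002.
Although the plaintiff's incapacity ran from 10 March 1999 to 21 September 1999, the stated rules do not make that a tolling event, so it is disregarded.
The other events in the timeline have no effect on the limitation period under the stated rules.
Filing on 4 July 2002 missed the 14 April 2002 deadline — the action is time-barred.

TIME-BARRED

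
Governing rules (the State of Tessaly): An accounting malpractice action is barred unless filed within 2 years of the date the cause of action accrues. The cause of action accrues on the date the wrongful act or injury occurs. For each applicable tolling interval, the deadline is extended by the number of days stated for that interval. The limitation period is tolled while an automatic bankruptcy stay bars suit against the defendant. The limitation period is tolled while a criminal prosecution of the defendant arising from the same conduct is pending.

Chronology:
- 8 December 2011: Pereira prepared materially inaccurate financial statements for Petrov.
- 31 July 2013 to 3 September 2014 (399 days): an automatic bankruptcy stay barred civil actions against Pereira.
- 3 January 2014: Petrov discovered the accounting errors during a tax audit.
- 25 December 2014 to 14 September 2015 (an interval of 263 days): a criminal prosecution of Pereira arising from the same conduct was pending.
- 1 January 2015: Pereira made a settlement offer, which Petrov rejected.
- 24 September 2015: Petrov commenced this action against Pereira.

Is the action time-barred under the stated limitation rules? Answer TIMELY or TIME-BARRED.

TIMELY

Because the rule ties accrual to occurrence, the claim accrued on 8 December 2011, not on the 3 January 2014 discovery date.
The untolled deadline — 2 years after 8 December 2011 — is 8 December 2013.
The period was tolled for 399 days by the automatic bankruptcy stay (31 July 2013 to 3 September 2014), pushing the deadline to 11 January 2015.
Because the pending criminal prosecution ran from 25 December 2014 to 14 September 2015, the deadline is extended by 263 days to 1 October 2015.
The other events in the timeline have no effect on the limitation period under the stated rules.
Filing on 24 September 2015 beat the 1 October 2015 deadline — the action is timely.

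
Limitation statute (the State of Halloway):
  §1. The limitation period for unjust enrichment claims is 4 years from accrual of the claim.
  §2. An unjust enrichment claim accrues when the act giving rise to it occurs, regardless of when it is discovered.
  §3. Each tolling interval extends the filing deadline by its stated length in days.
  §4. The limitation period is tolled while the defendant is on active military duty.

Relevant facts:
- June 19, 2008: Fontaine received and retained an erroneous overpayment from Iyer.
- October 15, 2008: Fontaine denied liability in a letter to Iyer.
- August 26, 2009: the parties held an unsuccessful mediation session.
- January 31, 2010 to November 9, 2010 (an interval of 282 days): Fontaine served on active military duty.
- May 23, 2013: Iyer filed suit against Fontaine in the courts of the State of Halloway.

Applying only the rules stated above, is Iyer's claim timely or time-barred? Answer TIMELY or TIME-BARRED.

TIME-BARRED

The limitation period began to run on June 19, 2008.
The untolled deadline — 4 years after June 19, 2008 — is June 19, 2012.
Because the defendant's active military service ran from January 31, 2010 to November 9, 2010, the deadline is extended by 282 days to March 28, 2013.
None of the other events listed affects the running of the period under the stated rules.
Filing on May 23, 2013 missed the March 28, 2013 deadline — the action is time-barred.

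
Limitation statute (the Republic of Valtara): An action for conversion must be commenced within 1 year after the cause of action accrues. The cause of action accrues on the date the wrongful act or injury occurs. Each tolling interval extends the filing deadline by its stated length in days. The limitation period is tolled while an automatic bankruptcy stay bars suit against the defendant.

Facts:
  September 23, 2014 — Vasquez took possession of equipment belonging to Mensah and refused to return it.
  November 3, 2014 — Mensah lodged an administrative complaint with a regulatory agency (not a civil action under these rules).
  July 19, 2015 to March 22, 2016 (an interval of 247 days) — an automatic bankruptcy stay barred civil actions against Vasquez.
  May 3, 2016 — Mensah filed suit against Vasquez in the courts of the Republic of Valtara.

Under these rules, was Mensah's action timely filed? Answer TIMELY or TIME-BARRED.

TIMELY

The claim accrued on September 23, 2014, when the wrongful act occurred.
Adding the 1 year base period to September 23, 2014 gives a deadline of September 23, 2015, before any tolling.
The automatic bankruptcy stay from July 19, 2015 to March 22, 2016 tolled the period for 247 days, extending the deadline to May 27, 2016.
Nothing else in the chronology tolls or restarts the period.
Filing on May 3, 2016 beat the May 27, 2016 deadline — the action is timely.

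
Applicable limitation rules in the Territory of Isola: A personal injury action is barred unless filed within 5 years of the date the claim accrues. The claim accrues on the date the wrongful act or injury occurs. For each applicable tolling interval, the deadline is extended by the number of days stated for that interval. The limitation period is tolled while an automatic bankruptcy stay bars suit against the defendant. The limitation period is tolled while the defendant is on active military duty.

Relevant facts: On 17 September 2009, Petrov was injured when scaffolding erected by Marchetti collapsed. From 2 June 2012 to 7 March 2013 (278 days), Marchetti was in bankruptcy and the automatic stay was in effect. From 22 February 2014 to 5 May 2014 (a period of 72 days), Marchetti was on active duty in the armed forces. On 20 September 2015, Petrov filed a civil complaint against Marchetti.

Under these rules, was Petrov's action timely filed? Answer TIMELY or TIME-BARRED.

TIME-BARRED

The claim accrued on 17 September 2009, when the wrongful act occurred.
5 years from 17 September 2009 is 17 September 2014.
Because the automatic bankruptcy stay ran from 2 June 2012 to 7 March 2013, the deadline is extended by 278 days to 22 June 2015.
The period was tolled for 72 days by the defendant's active military service (22 February 2014 to 5 May 2014), pushing the deadline to 2 September 2015.
Petrov filed on 20 September 2015, after the 2 September 2015 deadline, so the action is time-barred.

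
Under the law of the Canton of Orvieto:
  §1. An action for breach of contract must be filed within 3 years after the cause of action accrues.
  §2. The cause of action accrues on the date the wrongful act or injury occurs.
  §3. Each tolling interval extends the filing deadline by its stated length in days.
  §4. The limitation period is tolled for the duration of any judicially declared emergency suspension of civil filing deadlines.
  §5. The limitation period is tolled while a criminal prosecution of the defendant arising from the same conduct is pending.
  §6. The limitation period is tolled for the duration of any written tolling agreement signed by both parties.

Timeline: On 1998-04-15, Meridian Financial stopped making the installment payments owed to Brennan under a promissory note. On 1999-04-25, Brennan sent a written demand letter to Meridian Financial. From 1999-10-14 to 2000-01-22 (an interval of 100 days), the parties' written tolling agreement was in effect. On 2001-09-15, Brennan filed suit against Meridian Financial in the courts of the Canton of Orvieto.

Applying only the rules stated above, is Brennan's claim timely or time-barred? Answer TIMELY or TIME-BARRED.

TIME-BARRED

The cause of action accrued on 1998-04-15, the date of the act.
Adding the 3 years base period to 1998-04-15 gives a deadline of 2001-04-15, before any tolling.
Because the written tolling agreement ran from 1999-10-14 to 2000-01-22, the deadline is extended by 100 days to 2001-07-24.
None of the other events listed affects the running of the period under the stated rules.
The 2001-09-15 filing falls after the 2001-07-24 deadline; the claim is time-barred.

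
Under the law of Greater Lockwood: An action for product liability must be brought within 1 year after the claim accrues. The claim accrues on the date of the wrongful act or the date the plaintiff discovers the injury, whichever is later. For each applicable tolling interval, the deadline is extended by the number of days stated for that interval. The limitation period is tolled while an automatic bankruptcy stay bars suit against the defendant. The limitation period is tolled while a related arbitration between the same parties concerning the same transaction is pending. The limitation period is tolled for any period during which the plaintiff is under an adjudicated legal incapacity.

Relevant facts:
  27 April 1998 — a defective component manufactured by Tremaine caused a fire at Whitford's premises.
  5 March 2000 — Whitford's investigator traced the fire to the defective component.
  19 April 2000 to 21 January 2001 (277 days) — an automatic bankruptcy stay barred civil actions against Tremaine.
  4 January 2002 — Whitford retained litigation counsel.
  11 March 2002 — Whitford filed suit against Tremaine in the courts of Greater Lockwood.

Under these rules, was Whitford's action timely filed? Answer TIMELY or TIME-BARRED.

The claim accrued on 5 March 2000 — the later of the 27 April 1998 act and the 5 March 2000 discovery.
1 year from 5 March 2000 is 5 March 2001.
The automatic bankruptcy stay from 19 April 2000 to 21 January 2001 tolled the period for 277 days, extending the deadline to 7 December 2001.
None of the other events listed affects the running of the period under the stated rules.
The 11 March 2002 filing falls after the 7 December 2001 deadline; the claim is time-barred.

TIME-BARRED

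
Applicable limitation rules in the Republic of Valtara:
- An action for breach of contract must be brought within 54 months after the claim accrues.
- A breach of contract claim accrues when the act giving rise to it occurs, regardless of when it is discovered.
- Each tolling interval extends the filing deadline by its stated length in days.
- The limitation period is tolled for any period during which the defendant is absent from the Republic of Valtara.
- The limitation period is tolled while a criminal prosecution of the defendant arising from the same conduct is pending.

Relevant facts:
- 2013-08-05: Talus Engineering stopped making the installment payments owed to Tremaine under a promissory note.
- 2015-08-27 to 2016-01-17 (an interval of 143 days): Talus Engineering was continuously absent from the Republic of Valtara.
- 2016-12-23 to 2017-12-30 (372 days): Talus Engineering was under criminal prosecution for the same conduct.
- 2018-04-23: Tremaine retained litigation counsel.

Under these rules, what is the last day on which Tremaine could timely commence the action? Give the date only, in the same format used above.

2019-07-05

The claim accrued on 2013-08-05, when the wrongful act occurred.
54 months from 2013-08-05 is 2018-02-05.
The period was tolled for 143 days by the defendant's absence from the jurisdiction (2015-08-27 to 2016-01-17), pushing the deadline to 2018-06-28.
Because the pending criminal prosecution ran from 2016-12-23 to 2017-12-30, the deadline is extended by 372 days to 2019-07-05.
The other events in the timeline have no effect on the limitation period under the stated rules.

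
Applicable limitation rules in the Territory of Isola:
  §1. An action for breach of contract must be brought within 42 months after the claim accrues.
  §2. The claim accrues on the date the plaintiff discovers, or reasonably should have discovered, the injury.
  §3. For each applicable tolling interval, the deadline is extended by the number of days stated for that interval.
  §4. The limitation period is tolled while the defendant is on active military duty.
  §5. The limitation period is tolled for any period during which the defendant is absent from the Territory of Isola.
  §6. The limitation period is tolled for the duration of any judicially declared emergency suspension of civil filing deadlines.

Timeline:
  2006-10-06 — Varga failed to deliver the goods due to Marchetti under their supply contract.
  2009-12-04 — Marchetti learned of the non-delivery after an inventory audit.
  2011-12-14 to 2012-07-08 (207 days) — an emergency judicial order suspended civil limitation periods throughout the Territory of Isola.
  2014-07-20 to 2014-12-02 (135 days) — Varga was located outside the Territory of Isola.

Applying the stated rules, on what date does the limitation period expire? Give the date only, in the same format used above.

Under the discovery rule, the claim accrued on 2009-12-04, when Marchetti discovered the injury — not on the 2006-10-06 date of the underlying act.
Adding the 42 months base period to 2009-12-04 gives a deadline of 2013-06-04, before any tolling.
Because the emergency suspension of filing deadlines ran from 2011-12-14 to 2012-07-08, the deadline is extended by 207 days to 2013-12-28.
The defendant's absence from the jurisdiction starting 2014-07-20 came too late — the period had run on 2013-12-28 — and so does not extend the deadline.

2013-12-28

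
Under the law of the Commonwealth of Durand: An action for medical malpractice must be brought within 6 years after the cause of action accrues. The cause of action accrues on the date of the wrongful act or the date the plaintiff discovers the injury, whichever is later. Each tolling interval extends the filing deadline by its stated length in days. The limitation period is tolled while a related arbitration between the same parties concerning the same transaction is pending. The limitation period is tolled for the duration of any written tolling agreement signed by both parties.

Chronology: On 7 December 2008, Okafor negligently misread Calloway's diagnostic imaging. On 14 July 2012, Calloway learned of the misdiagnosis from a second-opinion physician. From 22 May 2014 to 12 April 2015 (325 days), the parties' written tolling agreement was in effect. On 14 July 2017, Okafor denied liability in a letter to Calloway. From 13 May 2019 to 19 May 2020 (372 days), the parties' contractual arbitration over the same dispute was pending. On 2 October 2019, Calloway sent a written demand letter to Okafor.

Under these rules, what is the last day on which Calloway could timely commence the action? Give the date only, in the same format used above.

10 June 2020

Taking the later of the act (7 December 2008) and discovery (14 July 2012), the claim accrued on 14 July 2012.
6 years from 14 July 2012 is 14 July 2018.
Because the written tolling agreement ran from 22 May 2014 to 12 April 2015, the deadline is extended by 325 days to 4 June 2019.
Because the pending related arbitration ran from 13 May 2019 to 19 May 2020, the deadline is extended by 372 days to 10 June 2020.
Nothing else in the chronology tolls or restarts the period.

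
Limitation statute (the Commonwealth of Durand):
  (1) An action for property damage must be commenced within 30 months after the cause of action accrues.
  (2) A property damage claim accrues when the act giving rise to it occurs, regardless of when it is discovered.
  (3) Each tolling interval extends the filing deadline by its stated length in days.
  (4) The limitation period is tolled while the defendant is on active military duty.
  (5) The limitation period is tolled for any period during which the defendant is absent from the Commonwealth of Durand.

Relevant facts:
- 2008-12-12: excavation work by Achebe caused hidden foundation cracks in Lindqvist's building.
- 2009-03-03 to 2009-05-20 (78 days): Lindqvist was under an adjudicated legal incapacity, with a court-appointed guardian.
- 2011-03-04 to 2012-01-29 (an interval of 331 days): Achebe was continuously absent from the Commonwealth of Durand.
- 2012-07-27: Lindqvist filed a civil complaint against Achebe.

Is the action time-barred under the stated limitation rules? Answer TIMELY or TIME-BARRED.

The claim accrued on 2008-12-12, when the wrongful act occurred.
Adding the 30 months base period to 2008-12-12 gives a deadline of 2011-06-12, before any tolling.
The period was tolled for 331 days by the defendant's absence from the jurisdiction (2011-03-04 to 2012-01-29), pushing the deadline to 2012-05-08.
The plaintiff's legal incapacity from 2009-03-03 to 2009-05-20 does not toll the period, because no stated rule makes the plaintiff's incapacity a tolling event.
Lindqvist filed on 2012-07-27, after the 2012-05-08 deadline, so the action is time-barred.

TIME-BARRED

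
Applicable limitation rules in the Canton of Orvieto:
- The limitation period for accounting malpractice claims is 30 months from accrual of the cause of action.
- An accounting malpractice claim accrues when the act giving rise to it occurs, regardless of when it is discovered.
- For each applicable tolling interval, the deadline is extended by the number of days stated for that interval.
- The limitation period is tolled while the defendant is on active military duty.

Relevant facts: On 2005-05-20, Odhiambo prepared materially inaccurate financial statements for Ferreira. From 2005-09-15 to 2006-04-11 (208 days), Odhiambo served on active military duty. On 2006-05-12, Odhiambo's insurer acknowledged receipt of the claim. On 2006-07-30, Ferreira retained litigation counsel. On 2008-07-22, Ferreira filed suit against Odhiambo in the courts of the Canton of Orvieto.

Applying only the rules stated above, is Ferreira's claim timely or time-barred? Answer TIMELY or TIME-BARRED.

TIME-BARRED

The claim accrued on 2005-05-20, when the wrongful act occurred.
The untolled deadline — 30 months after 2005-05-20 — is 2007-11-20.
The defendant's active military service from 2005-09-15 to 2006-04-11 tolled the period for 208 days, extending the deadline to 2008-06-15.
None of the other events listed affects the running of the period under the stated rules.
Ferreira filed on 2008-07-22, after the 2008-06-15 deadline, so the action is time-barred.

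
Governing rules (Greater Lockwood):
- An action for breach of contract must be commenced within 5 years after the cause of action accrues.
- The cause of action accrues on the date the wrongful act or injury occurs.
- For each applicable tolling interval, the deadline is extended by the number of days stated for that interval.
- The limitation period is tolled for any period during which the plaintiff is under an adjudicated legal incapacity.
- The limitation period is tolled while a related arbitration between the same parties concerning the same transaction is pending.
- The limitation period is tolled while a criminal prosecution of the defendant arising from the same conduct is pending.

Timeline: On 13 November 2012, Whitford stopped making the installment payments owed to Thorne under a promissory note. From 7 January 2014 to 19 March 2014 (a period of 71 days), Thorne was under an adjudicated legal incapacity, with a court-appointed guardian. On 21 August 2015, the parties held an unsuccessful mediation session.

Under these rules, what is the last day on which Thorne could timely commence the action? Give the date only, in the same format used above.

The claim accrued on 13 November 2012, when the wrongful act occurred.
Adding the 5 years base period to 13 November 2012 gives a deadline of 13 November 2017, before any tolling.
The period was tolled for 71 days by the plaintiff's legal incapacity (7 January 2014 to 19 March 2014), pushing the deadline to 23 January 2018.
Nothing else in the chronology tolls or restarts the period.

23 January 2018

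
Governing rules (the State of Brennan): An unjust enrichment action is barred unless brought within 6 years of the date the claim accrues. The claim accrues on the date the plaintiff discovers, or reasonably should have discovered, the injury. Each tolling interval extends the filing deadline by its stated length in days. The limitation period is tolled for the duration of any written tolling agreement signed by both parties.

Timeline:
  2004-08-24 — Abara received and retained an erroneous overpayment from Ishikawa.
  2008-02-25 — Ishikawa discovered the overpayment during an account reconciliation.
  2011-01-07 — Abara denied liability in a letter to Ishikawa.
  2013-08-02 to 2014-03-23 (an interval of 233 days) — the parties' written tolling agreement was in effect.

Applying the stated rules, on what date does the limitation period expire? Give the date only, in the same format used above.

2014-10-16

Under the discovery rule, the claim accrued on 2008-02-25, when Ishikawa discovered the injury — not on the 2004-08-24 date of the underlying act.
The untolled deadline — 6 years after 2008-02-25 — is 2014-02-25.
The written tolling agreement from 2013-08-02 to 2014-03-23 tolled the period for 233 days, extending the deadline to 2014-10-16.
None of the other events listed affects the running of the period under the stated rules.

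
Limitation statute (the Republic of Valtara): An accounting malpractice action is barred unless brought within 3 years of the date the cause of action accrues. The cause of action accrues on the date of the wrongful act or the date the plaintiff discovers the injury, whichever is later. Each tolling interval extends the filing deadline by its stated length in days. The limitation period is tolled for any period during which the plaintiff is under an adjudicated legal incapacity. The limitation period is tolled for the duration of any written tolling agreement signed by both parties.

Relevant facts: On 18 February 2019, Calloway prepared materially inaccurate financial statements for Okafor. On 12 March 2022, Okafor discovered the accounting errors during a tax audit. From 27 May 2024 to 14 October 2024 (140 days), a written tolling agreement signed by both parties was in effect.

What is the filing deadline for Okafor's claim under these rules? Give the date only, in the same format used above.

Because discovery on 12 March 2022 post-dates the 18 February 2019 act, accrual under the later-of rule falls on 12 March 2022.
Adding the 3 years base period to 12 March 2022 gives a deadline of 12 March 2025, before any tolling.
The period was tolled for 140 days by the written tolling agreement (27 May 2024 to 14 October 2024), pushing the deadline to 30 July 2025.

30 July 2025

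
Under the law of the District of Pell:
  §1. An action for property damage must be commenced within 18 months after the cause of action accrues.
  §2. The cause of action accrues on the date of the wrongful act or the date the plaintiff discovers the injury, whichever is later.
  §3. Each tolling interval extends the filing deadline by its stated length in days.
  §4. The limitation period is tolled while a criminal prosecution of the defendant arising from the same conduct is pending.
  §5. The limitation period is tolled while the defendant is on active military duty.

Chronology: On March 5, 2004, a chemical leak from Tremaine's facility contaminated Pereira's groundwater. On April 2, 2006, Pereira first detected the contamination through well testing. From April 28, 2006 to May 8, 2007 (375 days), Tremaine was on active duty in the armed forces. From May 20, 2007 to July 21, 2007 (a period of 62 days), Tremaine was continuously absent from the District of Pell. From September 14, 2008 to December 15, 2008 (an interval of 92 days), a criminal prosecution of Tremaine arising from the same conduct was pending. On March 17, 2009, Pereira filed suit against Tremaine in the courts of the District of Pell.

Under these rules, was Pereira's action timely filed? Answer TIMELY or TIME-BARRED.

TIME-BARRED

The claim accrued on April 2, 2006 — the later of the March 5, 2004 act and the April 2, 2006 discovery.
18 months from April 2, 2006 is October 2, 2007.
The period was tolled for 375 days by the defendant's active military service (April 28, 2006 to May 8, 2007), pushing the deadline to October 11, 2008.
The pending criminal prosecution from September 14, 2008 to December 15, 2008 tolled the period for 92 days, extending the deadline to January 11, 2009.
No stated provision tolls the period for the defendant's absence, so the interval from May 20, 2007 to July 21, 2007 has no effect on the deadline.
Filing on March 17, 2009 missed the January 11, 2009 deadline — the action is time-barred.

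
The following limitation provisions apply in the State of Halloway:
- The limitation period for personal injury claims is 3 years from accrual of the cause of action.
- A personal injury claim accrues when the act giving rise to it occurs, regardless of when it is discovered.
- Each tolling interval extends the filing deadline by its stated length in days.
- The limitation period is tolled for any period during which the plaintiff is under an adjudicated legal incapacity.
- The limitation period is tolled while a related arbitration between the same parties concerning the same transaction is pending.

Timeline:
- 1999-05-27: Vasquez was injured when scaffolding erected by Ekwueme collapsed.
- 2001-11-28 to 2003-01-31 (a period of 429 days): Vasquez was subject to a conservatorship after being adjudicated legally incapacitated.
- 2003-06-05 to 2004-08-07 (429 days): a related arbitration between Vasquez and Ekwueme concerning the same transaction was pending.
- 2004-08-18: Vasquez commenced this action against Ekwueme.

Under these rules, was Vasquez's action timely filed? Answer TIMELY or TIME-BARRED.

TIMELY

The claim accrued on 1999-05-27, when the wrongful act occurred.
3 years from 1999-05-27 is 2002-05-27.
The plaintiff's legal incapacity from 2001-11-28 to 2003-01-31 tolled the period for 429 days, extending the deadline to 2003-07-30.
The pending related arbitration from 2003-06-05 to 2004-08-07 tolled the period for 429 days, extending the deadline to 2004-10-01.
Vasquez filed on 2004-08-18, before the 2004-10-01 deadline, so the action is timely.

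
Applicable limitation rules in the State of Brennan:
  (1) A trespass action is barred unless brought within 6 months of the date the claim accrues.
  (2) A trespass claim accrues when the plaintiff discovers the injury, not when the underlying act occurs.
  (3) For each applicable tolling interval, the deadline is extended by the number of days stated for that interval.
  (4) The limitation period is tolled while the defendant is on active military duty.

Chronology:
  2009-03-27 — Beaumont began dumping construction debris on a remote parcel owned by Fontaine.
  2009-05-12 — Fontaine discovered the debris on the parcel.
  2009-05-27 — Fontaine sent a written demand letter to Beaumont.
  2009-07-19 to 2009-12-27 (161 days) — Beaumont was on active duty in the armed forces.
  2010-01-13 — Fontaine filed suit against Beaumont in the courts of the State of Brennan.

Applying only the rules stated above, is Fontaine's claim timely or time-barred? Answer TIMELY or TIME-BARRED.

TIMELY

Under the discovery rule, the claim accrued on 2009-05-12, when Fontaine discovered the injury — not on the 2009-03-27 date of the underlying act.
Adding the 6 months base period to 2009-05-12 gives a deadline of 2009-11-12, before any tolling.
Because the defendant's active military service ran from 2009-07-19 to 2009-12-27, the deadline is extended by 161 days to 2010-04-22.
The other events in the timeline have no effect on the limitation period under the stated rules.
The 2010-01-13 filing precedes the 2010-04-22 deadline; the claim is timely.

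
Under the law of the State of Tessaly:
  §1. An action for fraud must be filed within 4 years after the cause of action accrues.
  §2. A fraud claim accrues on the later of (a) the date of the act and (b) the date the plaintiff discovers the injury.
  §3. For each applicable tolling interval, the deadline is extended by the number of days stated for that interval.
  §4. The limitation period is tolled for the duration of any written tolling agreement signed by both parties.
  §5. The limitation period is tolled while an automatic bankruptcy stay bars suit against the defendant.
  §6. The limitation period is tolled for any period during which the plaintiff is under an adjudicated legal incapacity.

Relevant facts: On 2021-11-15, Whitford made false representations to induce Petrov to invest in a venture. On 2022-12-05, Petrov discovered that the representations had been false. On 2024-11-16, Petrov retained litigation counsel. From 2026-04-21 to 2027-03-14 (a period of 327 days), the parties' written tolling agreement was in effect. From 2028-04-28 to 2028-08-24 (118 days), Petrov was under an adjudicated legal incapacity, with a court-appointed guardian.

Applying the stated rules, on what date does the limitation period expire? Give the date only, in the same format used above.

2027-10-28

Because discovery on 2022-12-05 post-dates the 2021-11-15 act, accrual under the later-of rule falls on 2022-12-05.
The untolled deadline — 4 years after 2022-12-05 — is 2026-12-05.
Because the written tolling agreement ran from 2026-04-21 to 2027-03-14, the deadline is extended by 327 days to 2027-10-28.
The plaintiff's legal incapacity from 2028-04-28 to 2028-08-24 began after the period had already run on 2027-10-28, so it has no tolling effect.
None of the other events listed affects the running of the period under the stated rules.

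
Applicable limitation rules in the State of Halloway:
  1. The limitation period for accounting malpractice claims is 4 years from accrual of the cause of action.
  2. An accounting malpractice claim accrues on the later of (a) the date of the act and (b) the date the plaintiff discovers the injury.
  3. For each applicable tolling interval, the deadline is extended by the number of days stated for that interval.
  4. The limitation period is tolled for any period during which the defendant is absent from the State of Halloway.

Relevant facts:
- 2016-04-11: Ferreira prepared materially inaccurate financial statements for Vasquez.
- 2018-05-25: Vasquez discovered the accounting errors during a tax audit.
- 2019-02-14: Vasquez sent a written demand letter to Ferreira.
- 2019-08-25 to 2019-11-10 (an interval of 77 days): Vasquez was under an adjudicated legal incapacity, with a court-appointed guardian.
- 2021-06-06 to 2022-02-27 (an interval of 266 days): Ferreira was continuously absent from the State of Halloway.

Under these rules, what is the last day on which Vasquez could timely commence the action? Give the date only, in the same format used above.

Taking the later of the act (2016-04-11) and discovery (2018-05-25), the claim accrued on 2018-05-25.
The untolled deadline — 4 years after 2018-05-25 — is 2022-05-25.
Because the defendant's absence from the jurisdiction ran from 2021-06-06 to 2022-02-27, the deadline is extended by 266 days to 2023-02-15.
Although the plaintiff's incapacity ran from 2019-08-25 to 2019-11-10, the stated rules do not make that a tolling event, so it is disregarded.
Nothing else in the chronology tolls or restarts the period.

2023-02-15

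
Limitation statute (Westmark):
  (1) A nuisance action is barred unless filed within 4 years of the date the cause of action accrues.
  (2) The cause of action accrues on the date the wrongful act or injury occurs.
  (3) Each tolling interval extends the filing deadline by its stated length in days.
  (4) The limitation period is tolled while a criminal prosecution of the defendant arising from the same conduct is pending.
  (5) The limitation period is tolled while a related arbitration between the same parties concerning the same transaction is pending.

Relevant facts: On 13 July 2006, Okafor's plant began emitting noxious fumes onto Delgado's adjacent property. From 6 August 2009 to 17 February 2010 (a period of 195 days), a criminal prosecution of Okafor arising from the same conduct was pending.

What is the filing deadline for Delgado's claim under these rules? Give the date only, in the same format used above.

24 January 2011

The claim accrued on 13 July 2006, when the wrongful act occurred.
Adding the 4 years base period to 13 July 2006 gives a deadline of 13 July 2010, before any tolling.
The period was tolled for 195 days by the pending criminal prosecution (6 August 2009 to 17 February 2010), pushing the deadline to 24 January 2011.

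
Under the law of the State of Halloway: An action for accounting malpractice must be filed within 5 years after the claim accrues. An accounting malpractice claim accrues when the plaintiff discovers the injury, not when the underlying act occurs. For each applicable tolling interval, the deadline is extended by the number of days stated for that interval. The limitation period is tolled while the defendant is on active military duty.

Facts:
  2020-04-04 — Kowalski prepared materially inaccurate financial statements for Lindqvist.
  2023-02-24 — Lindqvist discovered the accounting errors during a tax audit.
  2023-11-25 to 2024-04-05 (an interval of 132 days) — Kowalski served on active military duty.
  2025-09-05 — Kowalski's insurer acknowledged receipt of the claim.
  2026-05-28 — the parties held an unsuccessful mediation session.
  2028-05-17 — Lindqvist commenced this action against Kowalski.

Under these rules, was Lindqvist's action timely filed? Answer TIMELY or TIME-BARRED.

Accrual is tied to discovery, so the period began on 2023-02-24 rather than on 2020-04-04 when the act occurred.
The untolled deadline — 5 years after 2023-02-24 — is 2028-02-24.
Because the defendant's active military service ran from 2023-11-25 to 2024-04-05, the deadline is extended by 132 days to 2028-07-05.
None of the other events listed affects the running of the period under the stated rules.
Filing on 2028-05-17 beat the 2028-07-05 deadline — the action is timely.

TIMELY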